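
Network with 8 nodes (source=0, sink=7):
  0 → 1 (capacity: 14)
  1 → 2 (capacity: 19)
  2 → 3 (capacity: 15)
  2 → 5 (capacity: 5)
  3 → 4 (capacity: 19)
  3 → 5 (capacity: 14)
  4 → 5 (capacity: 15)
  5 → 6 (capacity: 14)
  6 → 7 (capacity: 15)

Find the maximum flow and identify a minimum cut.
Max flow = 14, Min cut edges: (5,6)

Maximum flow: 14
Minimum cut: (5,6)
Partition: S = [0, 1, 2, 3, 4, 5], T = [6, 7]

Max-flow min-cut theorem verified: both equal 14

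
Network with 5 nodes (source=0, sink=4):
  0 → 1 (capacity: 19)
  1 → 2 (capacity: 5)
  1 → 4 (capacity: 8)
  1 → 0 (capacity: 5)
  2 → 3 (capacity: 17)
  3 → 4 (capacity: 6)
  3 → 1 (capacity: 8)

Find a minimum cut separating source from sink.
Min cut value = 13, edges: (1,2), (1,4)

Min cut value: 13
Partition: S = [0, 1], T = [2, 3, 4]
Cut edges: (1,2), (1,4)

By max-flow min-cut theorem, max flow = min cut = 13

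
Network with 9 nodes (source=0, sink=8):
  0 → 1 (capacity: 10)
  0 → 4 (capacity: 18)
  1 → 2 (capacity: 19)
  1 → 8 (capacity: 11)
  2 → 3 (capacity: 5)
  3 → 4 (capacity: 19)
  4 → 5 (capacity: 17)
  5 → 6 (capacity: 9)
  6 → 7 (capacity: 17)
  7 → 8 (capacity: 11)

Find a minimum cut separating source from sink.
Min cut value = 19, edges: (0,1), (5,6)

Min cut value: 19
Partition: S = [0, 2, 3, 4, 5], T = [1, 6, 7, 8]
Cut edges: (0,1), (5,6)

By max-flow min-cut theorem, max flow = min cut = 19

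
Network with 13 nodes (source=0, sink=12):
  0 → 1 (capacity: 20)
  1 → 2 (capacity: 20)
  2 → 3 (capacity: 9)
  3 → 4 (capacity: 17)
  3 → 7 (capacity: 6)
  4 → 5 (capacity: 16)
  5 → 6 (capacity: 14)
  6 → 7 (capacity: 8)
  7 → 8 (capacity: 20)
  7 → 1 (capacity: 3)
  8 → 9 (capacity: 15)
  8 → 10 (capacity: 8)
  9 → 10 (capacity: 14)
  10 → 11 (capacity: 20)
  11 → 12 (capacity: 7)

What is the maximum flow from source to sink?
Maximum flow = 7

Max flow: 7

Flow assignment:
  0 → 1: 7/20
  1 → 2: 9/20
  2 → 3: 9/9
  3 → 4: 3/17
  3 → 7: 6/6
  4 → 5: 3/16
  5 → 6: 3/14
  6 → 7: 3/8
  7 → 8: 7/20
  7 → 1: 2/3
  8 → 9: 1/15
  8 → 10: 6/8
  9 → 10: 1/14
  10 → 11: 7/20
  11 → 12: 7/7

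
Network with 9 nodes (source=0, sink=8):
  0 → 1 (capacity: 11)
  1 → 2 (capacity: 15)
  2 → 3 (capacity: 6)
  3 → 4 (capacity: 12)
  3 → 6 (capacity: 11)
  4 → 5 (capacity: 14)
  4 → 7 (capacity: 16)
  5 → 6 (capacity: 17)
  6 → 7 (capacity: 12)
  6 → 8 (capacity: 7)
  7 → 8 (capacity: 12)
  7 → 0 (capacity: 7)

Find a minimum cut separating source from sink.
Min cut value = 6, edges: (2,3)

Min cut value: 6
Partition: S = [0, 1, 2], T = [3, 4, 5, 6, 7, 8]
Cut edges: (2,3)

By max-flow min-cut theorem, max flow = min cut = 6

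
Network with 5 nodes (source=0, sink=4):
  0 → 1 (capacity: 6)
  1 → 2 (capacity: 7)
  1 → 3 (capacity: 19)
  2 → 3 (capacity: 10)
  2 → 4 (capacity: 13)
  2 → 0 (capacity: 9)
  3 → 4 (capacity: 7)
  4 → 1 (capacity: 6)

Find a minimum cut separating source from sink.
Min cut value = 6, edges: (0,1)

Min cut value: 6
Partition: S = [0], T = [1, 2, 3, 4]
Cut edges: (0,1)

By max-flow min-cut theorem, max flow = min cut = 6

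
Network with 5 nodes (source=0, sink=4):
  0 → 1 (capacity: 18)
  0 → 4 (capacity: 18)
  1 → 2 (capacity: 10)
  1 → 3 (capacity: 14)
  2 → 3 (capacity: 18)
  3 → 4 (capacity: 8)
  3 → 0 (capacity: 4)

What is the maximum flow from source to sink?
Maximum flow = 26

Max flow: 26

Flow assignment:
  0 → 1: 12/18
  0 → 4: 18/18
  1 → 2: 4/10
  1 → 3: 8/14
  2 → 3: 4/18
  3 → 4: 8/8
  3 → 0: 4/4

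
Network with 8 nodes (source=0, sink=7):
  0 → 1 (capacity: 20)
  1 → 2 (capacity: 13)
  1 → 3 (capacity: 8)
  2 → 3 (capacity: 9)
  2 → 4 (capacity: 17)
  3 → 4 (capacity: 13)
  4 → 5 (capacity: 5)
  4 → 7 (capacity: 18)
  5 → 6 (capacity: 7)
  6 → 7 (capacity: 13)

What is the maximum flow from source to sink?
Maximum flow = 20

Max flow: 20

Flow assignment:
  0 → 1: 20/20
  1 → 2: 13/13
  1 → 3: 7/8
  2 → 4: 13/17
  3 → 4: 7/13
  4 → 5: 2/5
  4 → 7: 18/18
  5 → 6: 2/7
  6 → 7: 2/13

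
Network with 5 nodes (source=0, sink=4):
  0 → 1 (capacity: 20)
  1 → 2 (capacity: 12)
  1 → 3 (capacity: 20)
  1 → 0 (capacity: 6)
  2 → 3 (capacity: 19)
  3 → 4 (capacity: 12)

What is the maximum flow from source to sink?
Maximum flow = 12

Max flow: 12

Flow assignment:
  0 → 1: 12/20
  1 → 3: 12/20
  3 → 4: 12/12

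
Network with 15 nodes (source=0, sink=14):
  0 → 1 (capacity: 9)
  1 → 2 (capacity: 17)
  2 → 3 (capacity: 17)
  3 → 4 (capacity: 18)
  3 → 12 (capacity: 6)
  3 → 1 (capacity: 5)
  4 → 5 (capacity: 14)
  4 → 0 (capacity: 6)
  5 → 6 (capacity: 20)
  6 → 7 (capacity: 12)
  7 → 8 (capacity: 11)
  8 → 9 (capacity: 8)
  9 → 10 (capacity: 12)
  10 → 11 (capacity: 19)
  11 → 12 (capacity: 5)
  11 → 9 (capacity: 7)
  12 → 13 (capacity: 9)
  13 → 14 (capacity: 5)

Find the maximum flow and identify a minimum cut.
Max flow = 5, Min cut edges: (13,14)

Maximum flow: 5
Minimum cut: (13,14)
Partition: S = [0, 1, 2, 3, 4, 5, 6, 7, 8, 9, 10, 11, 12, 13], T = [14]

Max-flow min-cut theorem verified: both equal 5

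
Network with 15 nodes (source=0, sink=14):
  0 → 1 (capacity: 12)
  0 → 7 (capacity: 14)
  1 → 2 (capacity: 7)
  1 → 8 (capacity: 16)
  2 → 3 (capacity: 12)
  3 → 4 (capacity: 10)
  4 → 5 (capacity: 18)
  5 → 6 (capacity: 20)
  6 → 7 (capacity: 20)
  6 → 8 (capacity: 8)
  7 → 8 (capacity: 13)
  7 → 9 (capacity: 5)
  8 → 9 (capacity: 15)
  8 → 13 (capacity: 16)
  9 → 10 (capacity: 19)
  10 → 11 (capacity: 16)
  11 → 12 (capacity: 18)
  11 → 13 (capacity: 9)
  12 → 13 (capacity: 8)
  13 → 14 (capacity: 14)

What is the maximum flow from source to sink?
Maximum flow = 14

Max flow: 14

Flow assignment:
  0 → 7: 14/14
  7 → 8: 13/13
  7 → 9: 1/5
  8 → 9: 9/15
  8 → 13: 4/16
  9 → 10: 10/19
  10 → 11: 10/16
  11 → 12: 1/18
  11 → 13: 9/9
  12 → 13: 1/8
  13 → 14: 14/14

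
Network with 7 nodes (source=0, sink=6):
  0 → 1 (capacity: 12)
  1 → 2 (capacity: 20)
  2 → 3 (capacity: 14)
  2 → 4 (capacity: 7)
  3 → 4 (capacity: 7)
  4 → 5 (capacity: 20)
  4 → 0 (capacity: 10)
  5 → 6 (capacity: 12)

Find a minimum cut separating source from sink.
Min cut value = 12, edges: (5,6)

Min cut value: 12
Partition: S = [0, 1, 2, 3, 4, 5], T = [6]
Cut edges: (5,6)

By max-flow min-cut theorem, max flow = min cut = 12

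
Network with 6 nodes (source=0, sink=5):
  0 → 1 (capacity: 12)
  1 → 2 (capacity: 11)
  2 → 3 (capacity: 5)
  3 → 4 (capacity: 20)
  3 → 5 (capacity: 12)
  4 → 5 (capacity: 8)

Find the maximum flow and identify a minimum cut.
Max flow = 5, Min cut edges: (2,3)

Maximum flow: 5
Minimum cut: (2,3)
Partition: S = [0, 1, 2], T = [3, 4, 5]

Max-flow min-cut theorem verified: both equal 5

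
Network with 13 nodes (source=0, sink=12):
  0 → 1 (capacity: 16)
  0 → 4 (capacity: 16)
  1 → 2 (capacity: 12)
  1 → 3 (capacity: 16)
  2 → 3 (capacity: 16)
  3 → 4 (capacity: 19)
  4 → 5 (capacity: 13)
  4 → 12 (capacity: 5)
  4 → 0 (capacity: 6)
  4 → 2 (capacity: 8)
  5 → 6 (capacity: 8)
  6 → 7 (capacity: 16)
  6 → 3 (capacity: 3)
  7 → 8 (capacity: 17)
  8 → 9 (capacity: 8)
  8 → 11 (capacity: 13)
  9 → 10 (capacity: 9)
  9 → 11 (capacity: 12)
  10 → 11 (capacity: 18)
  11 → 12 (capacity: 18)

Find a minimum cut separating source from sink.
Min cut value = 13, edges: (4,12), (5,6)

Min cut value: 13
Partition: S = [0, 1, 2, 3, 4, 5], T = [6, 7, 8, 9, 10, 11, 12]
Cut edges: (4,12), (5,6)

By max-flow min-cut theorem, max flow = min cut = 13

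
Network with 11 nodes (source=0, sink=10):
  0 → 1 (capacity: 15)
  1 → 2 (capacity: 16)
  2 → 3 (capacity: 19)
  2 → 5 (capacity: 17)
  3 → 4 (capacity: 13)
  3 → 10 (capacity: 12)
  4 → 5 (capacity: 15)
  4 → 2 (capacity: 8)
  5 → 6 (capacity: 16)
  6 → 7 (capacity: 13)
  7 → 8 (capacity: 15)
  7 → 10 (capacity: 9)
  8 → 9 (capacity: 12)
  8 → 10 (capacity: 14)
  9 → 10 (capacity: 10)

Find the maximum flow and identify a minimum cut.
Max flow = 15, Min cut edges: (0,1)

Maximum flow: 15
Minimum cut: (0,1)
Partition: S = [0], T = [1, 2, 3, 4, 5, 6, 7, 8, 9, 10]

Max-flow min-cut theorem verified: both equal 15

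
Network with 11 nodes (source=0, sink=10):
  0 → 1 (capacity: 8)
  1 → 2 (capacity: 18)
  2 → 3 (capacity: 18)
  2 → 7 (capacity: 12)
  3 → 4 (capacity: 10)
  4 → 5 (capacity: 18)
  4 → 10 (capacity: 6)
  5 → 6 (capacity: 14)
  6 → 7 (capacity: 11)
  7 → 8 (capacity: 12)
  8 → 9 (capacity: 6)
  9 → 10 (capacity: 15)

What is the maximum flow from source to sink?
Maximum flow = 8

Max flow: 8

Flow assignment:
  0 → 1: 8/8
  1 → 2: 8/18
  2 → 3: 6/18
  2 → 7: 2/12
  3 → 4: 6/10
  4 → 10: 6/6
  7 → 8: 2/12
  8 → 9: 2/6
  9 → 10: 2/15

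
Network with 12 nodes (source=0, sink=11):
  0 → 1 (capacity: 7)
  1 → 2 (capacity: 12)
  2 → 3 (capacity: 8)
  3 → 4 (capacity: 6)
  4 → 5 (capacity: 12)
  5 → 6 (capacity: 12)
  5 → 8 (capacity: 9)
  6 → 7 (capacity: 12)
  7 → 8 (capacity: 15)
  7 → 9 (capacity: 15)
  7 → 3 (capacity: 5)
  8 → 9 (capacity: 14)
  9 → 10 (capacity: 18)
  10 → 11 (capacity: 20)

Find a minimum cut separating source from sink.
Min cut value = 6, edges: (3,4)

Min cut value: 6
Partition: S = [0, 1, 2, 3], T = [4, 5, 6, 7, 8, 9, 10, 11]
Cut edges: (3,4)

By max-flow min-cut theorem, max flow = min cut = 6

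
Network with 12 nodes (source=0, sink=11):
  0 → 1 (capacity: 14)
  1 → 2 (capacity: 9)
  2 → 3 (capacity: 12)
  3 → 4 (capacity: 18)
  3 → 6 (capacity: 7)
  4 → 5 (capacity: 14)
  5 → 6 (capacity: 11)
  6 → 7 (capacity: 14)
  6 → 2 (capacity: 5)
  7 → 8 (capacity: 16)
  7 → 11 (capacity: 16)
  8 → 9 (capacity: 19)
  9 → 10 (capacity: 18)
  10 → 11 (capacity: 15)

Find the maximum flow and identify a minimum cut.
Max flow = 9, Min cut edges: (1,2)

Maximum flow: 9
Minimum cut: (1,2)
Partition: S = [0, 1], T = [2, 3, 4, 5, 6, 7, 8, 9, 10, 11]

Max-flow min-cut theorem verified: both equal 9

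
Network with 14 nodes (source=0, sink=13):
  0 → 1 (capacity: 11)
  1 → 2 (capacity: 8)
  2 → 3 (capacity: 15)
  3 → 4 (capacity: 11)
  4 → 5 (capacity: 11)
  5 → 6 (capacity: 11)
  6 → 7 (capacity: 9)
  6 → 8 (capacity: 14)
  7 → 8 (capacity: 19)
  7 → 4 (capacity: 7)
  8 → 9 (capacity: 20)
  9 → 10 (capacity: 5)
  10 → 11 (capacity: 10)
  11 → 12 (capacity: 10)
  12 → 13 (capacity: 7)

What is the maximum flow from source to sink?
Maximum flow = 5

Max flow: 5

Flow assignment:
  0 → 1: 5/11
  1 → 2: 5/8
  2 → 3: 5/15
  3 → 4: 5/11
  4 → 5: 5/11
  5 → 6: 5/11
  6 → 8: 5/14
  8 → 9: 5/20
  9 → 10: 5/5
  10 → 11: 5/10
  11 → 12: 5/10
  12 → 13: 5/7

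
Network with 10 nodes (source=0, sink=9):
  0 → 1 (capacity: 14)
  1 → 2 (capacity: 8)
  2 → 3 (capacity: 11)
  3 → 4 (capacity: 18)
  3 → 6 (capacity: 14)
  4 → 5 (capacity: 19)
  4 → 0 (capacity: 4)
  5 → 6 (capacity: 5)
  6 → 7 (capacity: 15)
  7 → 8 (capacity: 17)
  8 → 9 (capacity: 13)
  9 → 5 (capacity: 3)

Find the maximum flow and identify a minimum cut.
Max flow = 8, Min cut edges: (1,2)

Maximum flow: 8
Minimum cut: (1,2)
Partition: S = [0, 1], T = [2, 3, 4, 5, 6, 7, 8, 9]

Max-flow min-cut theorem verified: both equal 8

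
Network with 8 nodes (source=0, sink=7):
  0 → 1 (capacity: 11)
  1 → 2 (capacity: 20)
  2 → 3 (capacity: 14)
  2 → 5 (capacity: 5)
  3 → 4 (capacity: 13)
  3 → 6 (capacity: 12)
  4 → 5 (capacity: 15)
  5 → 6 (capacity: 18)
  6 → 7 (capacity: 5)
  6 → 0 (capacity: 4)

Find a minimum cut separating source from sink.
Min cut value = 5, edges: (6,7)

Min cut value: 5
Partition: S = [0, 1, 2, 3, 4, 5, 6], T = [7]
Cut edges: (6,7)

By max-flow min-cut theorem, max flow = min cut = 5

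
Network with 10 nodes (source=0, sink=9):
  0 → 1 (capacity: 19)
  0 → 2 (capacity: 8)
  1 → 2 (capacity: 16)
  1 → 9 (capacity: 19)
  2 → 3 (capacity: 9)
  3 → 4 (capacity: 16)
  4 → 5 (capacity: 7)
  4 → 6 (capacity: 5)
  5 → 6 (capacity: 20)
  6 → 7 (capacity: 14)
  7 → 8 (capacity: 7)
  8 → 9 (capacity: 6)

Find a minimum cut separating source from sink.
Min cut value = 25, edges: (1,9), (8,9)

Min cut value: 25
Partition: S = [0, 1, 2, 3, 4, 5, 6, 7, 8], T = [9]
Cut edges: (1,9), (8,9)

By max-flow min-cut theorem, max flow = min cut = 25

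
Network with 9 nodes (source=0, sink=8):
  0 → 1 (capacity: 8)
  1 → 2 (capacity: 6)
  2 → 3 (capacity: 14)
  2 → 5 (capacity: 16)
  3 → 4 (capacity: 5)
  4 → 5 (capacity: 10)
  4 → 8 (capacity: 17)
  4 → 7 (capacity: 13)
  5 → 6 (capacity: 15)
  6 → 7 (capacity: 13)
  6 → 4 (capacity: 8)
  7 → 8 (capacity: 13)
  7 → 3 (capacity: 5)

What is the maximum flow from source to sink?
Maximum flow = 6

Max flow: 6

Flow assignment:
  0 → 1: 6/8
  1 → 2: 6/6
  2 → 3: 5/14
  2 → 5: 1/16
  3 → 4: 5/5
  4 → 8: 5/17
  5 → 6: 1/15
  6 → 7: 1/13
  7 → 8: 1/13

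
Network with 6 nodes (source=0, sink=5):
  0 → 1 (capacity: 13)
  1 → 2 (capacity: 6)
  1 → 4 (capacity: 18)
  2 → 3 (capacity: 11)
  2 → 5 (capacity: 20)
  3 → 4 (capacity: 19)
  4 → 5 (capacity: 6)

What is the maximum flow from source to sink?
Maximum flow = 12

Max flow: 12

Flow assignment:
  0 → 1: 12/13
  1 → 2: 6/6
  1 → 4: 6/18
  2 → 5: 6/20
  4 → 5: 6/6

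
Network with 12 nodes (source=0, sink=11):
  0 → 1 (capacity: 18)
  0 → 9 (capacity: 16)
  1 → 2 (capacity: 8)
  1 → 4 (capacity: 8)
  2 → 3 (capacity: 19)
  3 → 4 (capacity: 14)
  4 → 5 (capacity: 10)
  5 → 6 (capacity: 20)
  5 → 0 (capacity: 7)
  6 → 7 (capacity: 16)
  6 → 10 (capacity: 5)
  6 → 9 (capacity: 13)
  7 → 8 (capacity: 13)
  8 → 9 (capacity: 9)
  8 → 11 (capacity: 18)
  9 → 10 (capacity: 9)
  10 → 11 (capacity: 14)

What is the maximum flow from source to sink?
Maximum flow = 19

Max flow: 19

Flow assignment:
  0 → 1: 10/18
  0 → 9: 9/16
  1 → 2: 8/8
  1 → 4: 2/8
  2 → 3: 8/19
  3 → 4: 8/14
  4 → 5: 10/10
  5 → 6: 10/20
  6 → 7: 5/16
  6 → 10: 5/5
  7 → 8: 5/13
  8 → 11: 5/18
  9 → 10: 9/9
  10 → 11: 14/14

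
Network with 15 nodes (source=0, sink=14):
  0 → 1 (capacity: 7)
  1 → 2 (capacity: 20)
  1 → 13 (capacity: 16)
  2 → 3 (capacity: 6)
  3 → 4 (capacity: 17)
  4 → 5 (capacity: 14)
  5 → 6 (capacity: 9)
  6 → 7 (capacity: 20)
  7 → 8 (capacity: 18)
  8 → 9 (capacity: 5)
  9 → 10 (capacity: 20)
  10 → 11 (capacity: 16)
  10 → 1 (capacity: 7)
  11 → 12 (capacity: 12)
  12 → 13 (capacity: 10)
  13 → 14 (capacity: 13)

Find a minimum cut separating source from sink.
Min cut value = 7, edges: (0,1)

Min cut value: 7
Partition: S = [0], T = [1, 2, 3, 4, 5, 6, 7, 8, 9, 10, 11, 12, 13, 14]
Cut edges: (0,1)

By max-flow min-cut theorem, max flow = min cut = 7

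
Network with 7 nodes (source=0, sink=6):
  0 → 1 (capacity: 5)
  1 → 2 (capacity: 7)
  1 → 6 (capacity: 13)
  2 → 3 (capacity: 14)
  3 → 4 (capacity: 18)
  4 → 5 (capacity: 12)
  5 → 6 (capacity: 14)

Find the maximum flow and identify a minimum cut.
Max flow = 5, Min cut edges: (0,1)

Maximum flow: 5
Minimum cut: (0,1)
Partition: S = [0], T = [1, 2, 3, 4, 5, 6]

Max-flow min-cut theorem verified: both equal 5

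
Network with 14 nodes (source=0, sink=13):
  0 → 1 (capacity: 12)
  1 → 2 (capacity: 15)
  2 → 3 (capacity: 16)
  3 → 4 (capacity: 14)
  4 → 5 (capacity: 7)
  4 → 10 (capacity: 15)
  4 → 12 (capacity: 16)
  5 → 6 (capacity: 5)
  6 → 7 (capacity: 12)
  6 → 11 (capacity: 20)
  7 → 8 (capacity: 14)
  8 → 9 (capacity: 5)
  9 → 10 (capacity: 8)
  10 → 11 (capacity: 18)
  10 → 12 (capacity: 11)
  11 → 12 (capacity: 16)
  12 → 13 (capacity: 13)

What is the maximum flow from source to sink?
Maximum flow = 12

Max flow: 12

Flow assignment:
  0 → 1: 12/12
  1 → 2: 12/15
  2 → 3: 12/16
  3 → 4: 12/14
  4 → 12: 12/16
  12 → 13: 12/13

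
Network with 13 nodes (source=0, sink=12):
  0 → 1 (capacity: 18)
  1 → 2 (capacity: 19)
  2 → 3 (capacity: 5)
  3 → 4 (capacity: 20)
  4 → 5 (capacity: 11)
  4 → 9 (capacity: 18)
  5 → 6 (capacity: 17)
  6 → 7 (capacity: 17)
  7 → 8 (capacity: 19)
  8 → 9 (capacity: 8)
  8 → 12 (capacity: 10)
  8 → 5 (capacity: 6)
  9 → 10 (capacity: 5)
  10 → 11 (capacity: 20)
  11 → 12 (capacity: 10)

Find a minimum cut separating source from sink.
Min cut value = 5, edges: (2,3)

Min cut value: 5
Partition: S = [0, 1, 2], T = [3, 4, 5, 6, 7, 8, 9, 10, 11, 12]
Cut edges: (2,3)

By max-flow min-cut theorem, max flow = min cut = 5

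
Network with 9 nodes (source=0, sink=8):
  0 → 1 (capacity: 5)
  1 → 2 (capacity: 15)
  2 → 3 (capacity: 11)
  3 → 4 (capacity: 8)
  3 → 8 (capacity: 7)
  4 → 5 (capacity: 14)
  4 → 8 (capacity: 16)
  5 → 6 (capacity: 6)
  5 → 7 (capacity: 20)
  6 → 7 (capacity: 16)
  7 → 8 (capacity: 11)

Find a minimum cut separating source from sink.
Min cut value = 5, edges: (0,1)

Min cut value: 5
Partition: S = [0], T = [1, 2, 3, 4, 5, 6, 7, 8]
Cut edges: (0,1)

By max-flow min-cut theorem, max flow = min cut = 5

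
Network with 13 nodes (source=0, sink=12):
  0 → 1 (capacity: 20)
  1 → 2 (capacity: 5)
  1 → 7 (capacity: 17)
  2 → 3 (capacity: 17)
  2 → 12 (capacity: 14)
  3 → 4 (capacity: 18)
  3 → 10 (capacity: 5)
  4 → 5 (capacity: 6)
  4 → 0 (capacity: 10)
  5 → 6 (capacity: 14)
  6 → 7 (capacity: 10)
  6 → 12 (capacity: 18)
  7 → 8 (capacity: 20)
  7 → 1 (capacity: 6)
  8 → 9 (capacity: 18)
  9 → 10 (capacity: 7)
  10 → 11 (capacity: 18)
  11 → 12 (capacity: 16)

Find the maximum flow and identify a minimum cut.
Max flow = 12, Min cut edges: (1,2), (9,10)

Maximum flow: 12
Minimum cut: (1,2), (9,10)
Partition: S = [0, 1, 7, 8, 9], T = [2, 3, 4, 5, 6, 10, 11, 12]

Max-flow min-cut theorem verified: both equal 12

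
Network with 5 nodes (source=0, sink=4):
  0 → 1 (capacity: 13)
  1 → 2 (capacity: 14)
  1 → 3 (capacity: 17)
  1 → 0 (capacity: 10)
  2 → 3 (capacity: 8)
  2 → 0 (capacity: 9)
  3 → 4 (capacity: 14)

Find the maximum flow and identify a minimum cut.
Max flow = 13, Min cut edges: (0,1)

Maximum flow: 13
Minimum cut: (0,1)
Partition: S = [0], T = [1, 2, 3, 4]

Max-flow min-cut theorem verified: both equal 13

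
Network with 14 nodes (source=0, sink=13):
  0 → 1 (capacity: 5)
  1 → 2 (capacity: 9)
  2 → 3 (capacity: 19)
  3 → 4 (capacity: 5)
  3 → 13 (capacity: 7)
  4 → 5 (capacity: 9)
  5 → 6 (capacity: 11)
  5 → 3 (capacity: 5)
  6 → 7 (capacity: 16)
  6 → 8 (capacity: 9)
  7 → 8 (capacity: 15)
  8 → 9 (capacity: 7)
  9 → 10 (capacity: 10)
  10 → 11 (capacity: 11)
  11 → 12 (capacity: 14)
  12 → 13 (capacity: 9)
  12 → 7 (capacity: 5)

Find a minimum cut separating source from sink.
Min cut value = 5, edges: (0,1)

Min cut value: 5
Partition: S = [0], T = [1, 2, 3, 4, 5, 6, 7, 8, 9, 10, 11, 12, 13]
Cut edges: (0,1)

By max-flow min-cut theorem, max flow = min cut = 5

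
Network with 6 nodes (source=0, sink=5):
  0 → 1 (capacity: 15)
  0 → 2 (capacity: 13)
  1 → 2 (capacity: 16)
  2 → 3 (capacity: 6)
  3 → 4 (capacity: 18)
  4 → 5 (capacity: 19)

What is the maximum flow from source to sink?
Maximum flow = 6

Max flow: 6

Flow assignment:
  0 → 1: 6/15
  1 → 2: 6/16
  2 → 3: 6/6
  3 → 4: 6/18
  4 → 5: 6/19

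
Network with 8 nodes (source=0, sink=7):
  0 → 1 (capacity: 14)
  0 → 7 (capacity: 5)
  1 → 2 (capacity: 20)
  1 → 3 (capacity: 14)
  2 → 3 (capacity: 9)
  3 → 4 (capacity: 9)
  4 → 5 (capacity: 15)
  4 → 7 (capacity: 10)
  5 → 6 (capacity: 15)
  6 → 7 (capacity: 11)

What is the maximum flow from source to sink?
Maximum flow = 14

Max flow: 14

Flow assignment:
  0 → 1: 9/14
  0 → 7: 5/5
  1 → 3: 9/14
  3 → 4: 9/9
  4 → 7: 9/10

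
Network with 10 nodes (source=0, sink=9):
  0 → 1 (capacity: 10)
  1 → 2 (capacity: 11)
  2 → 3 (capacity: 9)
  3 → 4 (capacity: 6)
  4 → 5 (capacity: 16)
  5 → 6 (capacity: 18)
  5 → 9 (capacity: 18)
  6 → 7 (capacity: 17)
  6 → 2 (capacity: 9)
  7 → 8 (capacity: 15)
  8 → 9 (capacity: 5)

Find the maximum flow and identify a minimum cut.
Max flow = 6, Min cut edges: (3,4)

Maximum flow: 6
Minimum cut: (3,4)
Partition: S = [0, 1, 2, 3], T = [4, 5, 6, 7, 8, 9]

Max-flow min-cut theorem verified: both equal 6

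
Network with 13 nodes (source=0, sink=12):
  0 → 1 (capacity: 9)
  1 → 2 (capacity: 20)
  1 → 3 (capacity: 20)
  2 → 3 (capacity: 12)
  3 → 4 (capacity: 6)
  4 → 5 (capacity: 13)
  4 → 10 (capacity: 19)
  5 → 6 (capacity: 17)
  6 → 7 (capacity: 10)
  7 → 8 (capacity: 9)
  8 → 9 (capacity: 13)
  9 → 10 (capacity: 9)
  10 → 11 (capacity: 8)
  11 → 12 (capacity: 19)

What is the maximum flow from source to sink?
Maximum flow = 6

Max flow: 6

Flow assignment:
  0 → 1: 6/9
  1 → 3: 6/20
  3 → 4: 6/6
  4 → 10: 6/19
  10 → 11: 6/8
  11 → 12: 6/19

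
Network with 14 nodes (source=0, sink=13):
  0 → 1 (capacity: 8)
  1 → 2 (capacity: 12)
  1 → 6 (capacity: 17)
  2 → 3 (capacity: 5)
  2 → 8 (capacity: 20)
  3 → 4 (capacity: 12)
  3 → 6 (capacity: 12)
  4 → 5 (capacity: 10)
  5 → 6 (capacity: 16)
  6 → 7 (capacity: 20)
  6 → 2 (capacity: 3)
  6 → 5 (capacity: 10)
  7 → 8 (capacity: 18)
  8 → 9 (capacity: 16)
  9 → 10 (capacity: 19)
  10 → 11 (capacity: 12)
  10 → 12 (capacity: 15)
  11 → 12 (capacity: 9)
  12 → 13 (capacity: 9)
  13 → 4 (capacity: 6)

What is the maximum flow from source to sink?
Maximum flow = 8

Max flow: 8

Flow assignment:
  0 → 1: 8/8
  1 → 2: 8/12
  2 → 8: 8/20
  8 → 9: 8/16
  9 → 10: 8/19
  10 → 12: 8/15
  12 → 13: 8/9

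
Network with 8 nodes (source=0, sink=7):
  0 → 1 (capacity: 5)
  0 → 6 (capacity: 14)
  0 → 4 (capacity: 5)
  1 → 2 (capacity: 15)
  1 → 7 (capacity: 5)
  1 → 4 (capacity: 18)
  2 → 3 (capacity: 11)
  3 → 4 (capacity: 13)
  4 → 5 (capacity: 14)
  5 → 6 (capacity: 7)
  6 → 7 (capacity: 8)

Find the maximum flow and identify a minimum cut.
Max flow = 13, Min cut edges: (1,7), (6,7)

Maximum flow: 13
Minimum cut: (1,7), (6,7)
Partition: S = [0, 1, 2, 3, 4, 5, 6], T = [7]

Max-flow min-cut theorem verified: both equal 13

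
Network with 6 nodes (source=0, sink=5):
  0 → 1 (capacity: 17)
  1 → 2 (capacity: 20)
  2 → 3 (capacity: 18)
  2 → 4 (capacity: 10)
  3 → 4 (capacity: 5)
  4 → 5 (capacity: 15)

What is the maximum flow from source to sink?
Maximum flow = 15

Max flow: 15

Flow assignment:
  0 → 1: 15/17
  1 → 2: 15/20
  2 → 3: 5/18
  2 → 4: 10/10
  3 → 4: 5/5
  4 → 5: 15/15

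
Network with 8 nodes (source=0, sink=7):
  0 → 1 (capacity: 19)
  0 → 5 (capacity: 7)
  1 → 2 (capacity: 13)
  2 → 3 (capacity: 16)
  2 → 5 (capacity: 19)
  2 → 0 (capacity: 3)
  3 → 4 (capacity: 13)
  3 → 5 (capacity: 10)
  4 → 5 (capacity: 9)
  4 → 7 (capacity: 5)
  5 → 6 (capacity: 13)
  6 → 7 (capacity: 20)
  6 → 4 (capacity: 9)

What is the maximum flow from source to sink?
Maximum flow = 18

Max flow: 18

Flow assignment:
  0 → 1: 13/19
  0 → 5: 5/7
  1 → 2: 13/13
  2 → 3: 13/16
  3 → 4: 5/13
  3 → 5: 8/10
  4 → 7: 5/5
  5 → 6: 13/13
  6 → 7: 13/20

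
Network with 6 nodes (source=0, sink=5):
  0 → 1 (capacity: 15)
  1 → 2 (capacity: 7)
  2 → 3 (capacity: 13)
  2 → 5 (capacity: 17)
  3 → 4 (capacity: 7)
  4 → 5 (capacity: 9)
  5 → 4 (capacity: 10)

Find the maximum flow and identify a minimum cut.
Max flow = 7, Min cut edges: (1,2)

Maximum flow: 7
Minimum cut: (1,2)
Partition: S = [0, 1], T = [2, 3, 4, 5]

Max-flow min-cut theorem verified: both equal 7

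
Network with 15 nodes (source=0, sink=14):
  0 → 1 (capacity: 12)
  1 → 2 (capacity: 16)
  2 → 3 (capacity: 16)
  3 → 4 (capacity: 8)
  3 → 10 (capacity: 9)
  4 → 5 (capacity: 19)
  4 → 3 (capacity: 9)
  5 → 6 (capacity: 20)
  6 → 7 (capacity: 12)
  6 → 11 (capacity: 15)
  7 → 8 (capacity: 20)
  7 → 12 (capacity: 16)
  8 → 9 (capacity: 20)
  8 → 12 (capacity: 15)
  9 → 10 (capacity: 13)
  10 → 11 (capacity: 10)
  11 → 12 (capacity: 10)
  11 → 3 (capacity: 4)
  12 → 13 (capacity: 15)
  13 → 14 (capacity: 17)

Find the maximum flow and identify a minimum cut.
Max flow = 12, Min cut edges: (0,1)

Maximum flow: 12
Minimum cut: (0,1)
Partition: S = [0], T = [1, 2, 3, 4, 5, 6, 7, 8, 9, 10, 11, 12, 13, 14]

Max-flow min-cut theorem verified: both equal 12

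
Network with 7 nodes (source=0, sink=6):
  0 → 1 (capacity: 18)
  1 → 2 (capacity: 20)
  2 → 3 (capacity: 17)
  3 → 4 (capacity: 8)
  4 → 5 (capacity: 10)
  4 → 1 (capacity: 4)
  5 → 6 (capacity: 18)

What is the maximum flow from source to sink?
Maximum flow = 8

Max flow: 8

Flow assignment:
  0 → 1: 8/18
  1 → 2: 8/20
  2 → 3: 8/17
  3 → 4: 8/8
  4 → 5: 8/10
  5 → 6: 8/18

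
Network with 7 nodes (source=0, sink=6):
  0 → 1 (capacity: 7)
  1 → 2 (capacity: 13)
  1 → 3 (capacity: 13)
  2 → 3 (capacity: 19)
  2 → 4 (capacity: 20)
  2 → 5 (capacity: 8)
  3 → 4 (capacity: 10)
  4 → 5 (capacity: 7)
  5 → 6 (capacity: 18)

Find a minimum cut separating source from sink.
Min cut value = 7, edges: (0,1)

Min cut value: 7
Partition: S = [0], T = [1, 2, 3, 4, 5, 6]
Cut edges: (0,1)

By max-flow min-cut theorem, max flow = min cut = 7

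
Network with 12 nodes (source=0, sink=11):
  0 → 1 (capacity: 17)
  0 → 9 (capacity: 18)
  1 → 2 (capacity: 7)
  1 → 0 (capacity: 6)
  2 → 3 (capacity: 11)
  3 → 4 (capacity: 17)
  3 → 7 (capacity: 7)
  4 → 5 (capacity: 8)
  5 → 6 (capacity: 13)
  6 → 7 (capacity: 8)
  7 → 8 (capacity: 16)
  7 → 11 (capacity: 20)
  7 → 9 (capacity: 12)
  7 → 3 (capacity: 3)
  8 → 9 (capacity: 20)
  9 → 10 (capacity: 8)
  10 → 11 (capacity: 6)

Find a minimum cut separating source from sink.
Min cut value = 13, edges: (1,2), (10,11)

Min cut value: 13
Partition: S = [0, 1, 8, 9, 10], T = [2, 3, 4, 5, 6, 7, 11]
Cut edges: (1,2), (10,11)

By max-flow min-cut theorem, max flow = min cut = 13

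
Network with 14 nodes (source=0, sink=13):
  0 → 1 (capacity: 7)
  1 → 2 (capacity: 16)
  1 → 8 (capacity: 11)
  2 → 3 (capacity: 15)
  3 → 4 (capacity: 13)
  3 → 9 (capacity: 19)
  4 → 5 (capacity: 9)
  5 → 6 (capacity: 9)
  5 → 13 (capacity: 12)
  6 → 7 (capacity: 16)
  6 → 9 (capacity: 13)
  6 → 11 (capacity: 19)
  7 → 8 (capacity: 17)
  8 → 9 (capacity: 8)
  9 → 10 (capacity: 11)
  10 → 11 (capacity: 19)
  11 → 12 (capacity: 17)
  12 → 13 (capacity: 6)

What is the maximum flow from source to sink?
Maximum flow = 7

Max flow: 7

Flow assignment:
  0 → 1: 7/7
  1 → 2: 7/16
  2 → 3: 7/15
  3 → 4: 7/13
  4 → 5: 7/9
  5 → 13: 7/12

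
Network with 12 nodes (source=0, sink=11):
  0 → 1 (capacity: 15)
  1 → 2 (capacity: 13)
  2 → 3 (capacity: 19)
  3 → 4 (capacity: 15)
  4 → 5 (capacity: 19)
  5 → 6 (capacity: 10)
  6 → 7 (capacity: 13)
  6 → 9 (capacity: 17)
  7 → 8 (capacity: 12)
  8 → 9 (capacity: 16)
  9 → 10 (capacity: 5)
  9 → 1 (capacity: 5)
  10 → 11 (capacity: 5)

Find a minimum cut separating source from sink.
Min cut value = 5, edges: (10,11)

Min cut value: 5
Partition: S = [0, 1, 2, 3, 4, 5, 6, 7, 8, 9, 10], T = [11]
Cut edges: (10,11)

By max-flow min-cut theorem, max flow = min cut = 5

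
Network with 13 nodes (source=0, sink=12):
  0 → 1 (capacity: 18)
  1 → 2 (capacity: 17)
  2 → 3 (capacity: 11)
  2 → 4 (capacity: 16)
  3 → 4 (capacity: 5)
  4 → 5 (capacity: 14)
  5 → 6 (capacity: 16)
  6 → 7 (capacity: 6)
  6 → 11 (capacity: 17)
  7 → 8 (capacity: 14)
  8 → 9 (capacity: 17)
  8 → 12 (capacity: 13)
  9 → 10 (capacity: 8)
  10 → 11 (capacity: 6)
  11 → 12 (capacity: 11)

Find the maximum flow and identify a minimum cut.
Max flow = 14, Min cut edges: (4,5)

Maximum flow: 14
Minimum cut: (4,5)
Partition: S = [0, 1, 2, 3, 4], T = [5, 6, 7, 8, 9, 10, 11, 12]

Max-flow min-cut theorem verified: both equal 14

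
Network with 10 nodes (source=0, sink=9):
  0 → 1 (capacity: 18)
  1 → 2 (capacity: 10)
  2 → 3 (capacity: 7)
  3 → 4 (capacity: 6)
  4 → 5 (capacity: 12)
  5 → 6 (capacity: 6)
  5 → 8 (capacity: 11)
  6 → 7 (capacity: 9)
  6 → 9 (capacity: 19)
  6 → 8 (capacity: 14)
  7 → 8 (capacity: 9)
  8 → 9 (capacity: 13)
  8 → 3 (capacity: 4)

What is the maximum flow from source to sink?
Maximum flow = 6

Max flow: 6

Flow assignment:
  0 → 1: 6/18
  1 → 2: 6/10
  2 → 3: 6/7
  3 → 4: 6/6
  4 → 5: 6/12
  5 → 6: 6/6
  6 → 9: 6/19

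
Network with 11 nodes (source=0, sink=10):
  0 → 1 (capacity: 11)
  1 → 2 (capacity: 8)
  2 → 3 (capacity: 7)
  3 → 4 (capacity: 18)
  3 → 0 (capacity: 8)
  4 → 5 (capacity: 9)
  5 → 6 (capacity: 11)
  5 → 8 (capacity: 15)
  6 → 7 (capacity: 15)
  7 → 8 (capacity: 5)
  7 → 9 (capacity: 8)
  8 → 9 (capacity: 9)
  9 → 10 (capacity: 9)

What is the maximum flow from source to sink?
Maximum flow = 7

Max flow: 7

Flow assignment:
  0 → 1: 7/11
  1 → 2: 7/8
  2 → 3: 7/7
  3 → 4: 7/18
  4 → 5: 7/9
  5 → 8: 7/15
  8 → 9: 7/9
  9 → 10: 7/9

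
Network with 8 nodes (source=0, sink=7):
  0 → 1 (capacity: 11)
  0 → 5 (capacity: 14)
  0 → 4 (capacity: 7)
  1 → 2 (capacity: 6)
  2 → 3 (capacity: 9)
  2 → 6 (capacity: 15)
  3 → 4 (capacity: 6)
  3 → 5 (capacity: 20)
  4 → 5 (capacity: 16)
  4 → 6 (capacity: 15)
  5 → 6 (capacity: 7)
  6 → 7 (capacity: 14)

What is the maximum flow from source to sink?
Maximum flow = 14

Max flow: 14

Flow assignment:
  0 → 5: 7/14
  0 → 4: 7/7
  4 → 6: 7/15
  5 → 6: 7/7
  6 → 7: 14/14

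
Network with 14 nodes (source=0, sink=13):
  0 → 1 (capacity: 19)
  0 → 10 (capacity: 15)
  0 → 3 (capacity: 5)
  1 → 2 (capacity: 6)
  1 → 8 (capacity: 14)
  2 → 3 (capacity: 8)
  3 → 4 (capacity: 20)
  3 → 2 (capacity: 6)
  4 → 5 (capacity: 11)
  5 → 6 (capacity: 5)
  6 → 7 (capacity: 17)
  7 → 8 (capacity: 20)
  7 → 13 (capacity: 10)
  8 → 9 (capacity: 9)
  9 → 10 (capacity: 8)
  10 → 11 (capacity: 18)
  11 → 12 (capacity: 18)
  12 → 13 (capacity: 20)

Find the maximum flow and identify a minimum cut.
Max flow = 23, Min cut edges: (5,6), (11,12)

Maximum flow: 23
Minimum cut: (5,6), (11,12)
Partition: S = [0, 1, 2, 3, 4, 5, 8, 9, 10, 11], T = [6, 7, 12, 13]

Max-flow min-cut theorem verified: both equal 23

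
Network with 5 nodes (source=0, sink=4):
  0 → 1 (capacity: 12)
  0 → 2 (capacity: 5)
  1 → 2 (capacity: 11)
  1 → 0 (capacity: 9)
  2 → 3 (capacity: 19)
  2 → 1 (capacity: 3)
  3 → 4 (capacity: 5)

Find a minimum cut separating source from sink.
Min cut value = 5, edges: (3,4)

Min cut value: 5
Partition: S = [0, 1, 2, 3], T = [4]
Cut edges: (3,4)

By max-flow min-cut theorem, max flow = min cut = 5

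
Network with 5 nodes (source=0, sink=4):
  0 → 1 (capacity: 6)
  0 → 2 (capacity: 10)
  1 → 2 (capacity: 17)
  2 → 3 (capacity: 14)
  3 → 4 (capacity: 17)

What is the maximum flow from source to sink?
Maximum flow = 14

Max flow: 14

Flow assignment:
  0 → 1: 6/6
  0 → 2: 8/10
  1 → 2: 6/17
  2 → 3: 14/14
  3 → 4: 14/17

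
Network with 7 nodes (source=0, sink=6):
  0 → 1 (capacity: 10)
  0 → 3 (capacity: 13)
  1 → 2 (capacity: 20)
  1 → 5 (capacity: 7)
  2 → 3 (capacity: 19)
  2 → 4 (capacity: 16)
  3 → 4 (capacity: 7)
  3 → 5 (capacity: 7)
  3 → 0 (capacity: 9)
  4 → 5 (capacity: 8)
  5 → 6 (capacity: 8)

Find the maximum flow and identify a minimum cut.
Max flow = 8, Min cut edges: (5,6)

Maximum flow: 8
Minimum cut: (5,6)
Partition: S = [0, 1, 2, 3, 4, 5], T = [6]

Max-flow min-cut theorem verified: both equal 8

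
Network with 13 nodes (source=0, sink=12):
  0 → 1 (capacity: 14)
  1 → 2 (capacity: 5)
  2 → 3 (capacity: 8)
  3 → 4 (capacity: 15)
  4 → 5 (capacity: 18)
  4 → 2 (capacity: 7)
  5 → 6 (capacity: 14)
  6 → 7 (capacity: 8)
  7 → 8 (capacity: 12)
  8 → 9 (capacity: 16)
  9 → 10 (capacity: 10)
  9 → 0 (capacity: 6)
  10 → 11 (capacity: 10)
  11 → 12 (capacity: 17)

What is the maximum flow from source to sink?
Maximum flow = 5

Max flow: 5

Flow assignment:
  0 → 1: 5/14
  1 → 2: 5/5
  2 → 3: 5/8
  3 → 4: 5/15
  4 → 5: 5/18
  5 → 6: 5/14
  6 → 7: 5/8
  7 → 8: 5/12
  8 → 9: 5/16
  9 → 10: 5/10
  10 → 11: 5/10
  11 → 12: 5/17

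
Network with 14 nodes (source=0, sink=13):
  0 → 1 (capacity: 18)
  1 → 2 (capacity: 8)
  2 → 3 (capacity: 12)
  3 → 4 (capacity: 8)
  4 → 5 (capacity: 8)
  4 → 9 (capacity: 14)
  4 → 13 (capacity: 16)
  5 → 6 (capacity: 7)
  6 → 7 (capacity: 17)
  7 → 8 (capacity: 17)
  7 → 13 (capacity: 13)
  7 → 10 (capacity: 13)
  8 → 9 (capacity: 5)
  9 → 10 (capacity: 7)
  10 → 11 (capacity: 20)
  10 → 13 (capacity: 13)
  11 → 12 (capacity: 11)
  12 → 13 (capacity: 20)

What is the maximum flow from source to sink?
Maximum flow = 8

Max flow: 8

Flow assignment:
  0 → 1: 8/18
  1 → 2: 8/8
  2 → 3: 8/12
  3 → 4: 8/8
  4 → 13: 8/16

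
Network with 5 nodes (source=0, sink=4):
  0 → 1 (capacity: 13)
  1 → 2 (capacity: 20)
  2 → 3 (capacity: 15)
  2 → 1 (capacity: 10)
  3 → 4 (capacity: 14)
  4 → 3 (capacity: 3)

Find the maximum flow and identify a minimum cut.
Max flow = 13, Min cut edges: (0,1)

Maximum flow: 13
Minimum cut: (0,1)
Partition: S = [0], T = [1, 2, 3, 4]

Max-flow min-cut theorem verified: both equal 13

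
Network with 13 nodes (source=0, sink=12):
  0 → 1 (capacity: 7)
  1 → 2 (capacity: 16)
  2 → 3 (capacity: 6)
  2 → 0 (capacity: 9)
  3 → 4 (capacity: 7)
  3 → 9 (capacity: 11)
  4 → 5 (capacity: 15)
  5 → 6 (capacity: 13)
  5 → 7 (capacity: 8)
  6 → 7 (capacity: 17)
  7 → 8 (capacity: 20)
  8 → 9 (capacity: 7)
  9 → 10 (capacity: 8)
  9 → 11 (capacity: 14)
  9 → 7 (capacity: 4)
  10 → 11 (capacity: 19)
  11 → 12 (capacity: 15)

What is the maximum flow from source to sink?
Maximum flow = 6

Max flow: 6

Flow assignment:
  0 → 1: 7/7
  1 → 2: 7/16
  2 → 3: 6/6
  2 → 0: 1/9
  3 → 9: 6/11
  9 → 11: 6/14
  11 → 12: 6/15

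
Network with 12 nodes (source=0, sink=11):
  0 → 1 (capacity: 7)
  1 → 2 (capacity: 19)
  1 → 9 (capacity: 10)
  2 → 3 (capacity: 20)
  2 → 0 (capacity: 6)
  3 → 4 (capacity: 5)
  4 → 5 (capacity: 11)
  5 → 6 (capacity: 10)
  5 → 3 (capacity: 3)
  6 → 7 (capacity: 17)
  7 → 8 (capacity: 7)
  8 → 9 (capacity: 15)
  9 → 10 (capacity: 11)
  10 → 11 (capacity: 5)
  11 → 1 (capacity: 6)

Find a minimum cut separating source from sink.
Min cut value = 5, edges: (10,11)

Min cut value: 5
Partition: S = [0, 1, 2, 3, 4, 5, 6, 7, 8, 9, 10], T = [11]
Cut edges: (10,11)

By max-flow min-cut theorem, max flow = min cut = 5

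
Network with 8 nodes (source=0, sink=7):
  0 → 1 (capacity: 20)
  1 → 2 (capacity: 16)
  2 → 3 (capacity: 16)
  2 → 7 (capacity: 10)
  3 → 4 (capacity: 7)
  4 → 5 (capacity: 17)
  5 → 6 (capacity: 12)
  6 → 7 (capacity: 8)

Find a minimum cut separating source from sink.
Min cut value = 16, edges: (1,2)

Min cut value: 16
Partition: S = [0, 1], T = [2, 3, 4, 5, 6, 7]
Cut edges: (1,2)

By max-flow min-cut theorem, max flow = min cut = 16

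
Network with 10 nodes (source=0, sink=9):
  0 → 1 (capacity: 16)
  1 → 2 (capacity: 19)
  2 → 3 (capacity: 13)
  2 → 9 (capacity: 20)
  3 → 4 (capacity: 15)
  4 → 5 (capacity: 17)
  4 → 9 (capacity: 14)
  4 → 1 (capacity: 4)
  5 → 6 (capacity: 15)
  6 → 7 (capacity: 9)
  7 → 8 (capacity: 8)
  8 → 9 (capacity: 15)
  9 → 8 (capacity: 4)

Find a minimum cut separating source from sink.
Min cut value = 16, edges: (0,1)

Min cut value: 16
Partition: S = [0], T = [1, 2, 3, 4, 5, 6, 7, 8, 9]
Cut edges: (0,1)

By max-flow min-cut theorem, max flow = min cut = 16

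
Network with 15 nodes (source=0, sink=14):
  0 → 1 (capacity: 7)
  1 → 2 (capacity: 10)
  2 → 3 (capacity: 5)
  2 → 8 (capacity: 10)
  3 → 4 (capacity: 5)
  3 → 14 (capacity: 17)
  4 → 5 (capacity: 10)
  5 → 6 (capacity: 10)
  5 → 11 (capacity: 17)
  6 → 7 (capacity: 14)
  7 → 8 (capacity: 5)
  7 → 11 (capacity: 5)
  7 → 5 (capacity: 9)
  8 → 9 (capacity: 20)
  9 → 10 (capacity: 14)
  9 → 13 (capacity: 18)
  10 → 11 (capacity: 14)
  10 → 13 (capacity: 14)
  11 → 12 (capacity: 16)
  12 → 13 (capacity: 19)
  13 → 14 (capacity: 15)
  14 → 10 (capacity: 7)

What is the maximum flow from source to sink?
Maximum flow = 7

Max flow: 7

Flow assignment:
  0 → 1: 7/7
  1 → 2: 7/10
  2 → 3: 5/5
  2 → 8: 2/10
  3 → 14: 5/17
  8 → 9: 2/20
  9 → 13: 2/18
  13 → 14: 2/15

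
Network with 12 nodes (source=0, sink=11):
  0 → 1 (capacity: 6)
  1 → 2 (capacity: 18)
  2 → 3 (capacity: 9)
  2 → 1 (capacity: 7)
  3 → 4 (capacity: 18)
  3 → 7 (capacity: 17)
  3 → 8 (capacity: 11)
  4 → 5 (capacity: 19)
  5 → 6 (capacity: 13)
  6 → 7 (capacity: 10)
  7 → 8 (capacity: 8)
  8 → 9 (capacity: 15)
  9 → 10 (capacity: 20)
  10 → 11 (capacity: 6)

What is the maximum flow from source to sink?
Maximum flow = 6

Max flow: 6

Flow assignment:
  0 → 1: 6/6
  1 → 2: 6/18
  2 → 3: 6/9
  3 → 8: 6/11
  8 → 9: 6/15
  9 → 10: 6/20
  10 → 11: 6/6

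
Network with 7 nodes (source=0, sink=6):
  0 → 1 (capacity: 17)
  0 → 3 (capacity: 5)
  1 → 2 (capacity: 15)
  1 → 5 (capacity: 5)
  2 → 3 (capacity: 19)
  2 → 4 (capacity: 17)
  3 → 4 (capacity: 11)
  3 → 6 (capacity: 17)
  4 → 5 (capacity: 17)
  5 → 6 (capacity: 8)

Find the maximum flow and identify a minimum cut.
Max flow = 22, Min cut edges: (0,1), (0,3)

Maximum flow: 22
Minimum cut: (0,1), (0,3)
Partition: S = [0], T = [1, 2, 3, 4, 5, 6]

Max-flow min-cut theorem verified: both equal 22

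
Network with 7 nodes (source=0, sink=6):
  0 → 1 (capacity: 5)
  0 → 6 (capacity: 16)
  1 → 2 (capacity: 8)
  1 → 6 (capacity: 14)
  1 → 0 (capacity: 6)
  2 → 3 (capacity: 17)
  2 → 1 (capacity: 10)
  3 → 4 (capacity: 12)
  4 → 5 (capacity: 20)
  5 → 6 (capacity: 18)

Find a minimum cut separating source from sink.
Min cut value = 21, edges: (0,1), (0,6)

Min cut value: 21
Partition: S = [0], T = [1, 2, 3, 4, 5, 6]
Cut edges: (0,1), (0,6)

By max-flow min-cut theorem, max flow = min cut = 21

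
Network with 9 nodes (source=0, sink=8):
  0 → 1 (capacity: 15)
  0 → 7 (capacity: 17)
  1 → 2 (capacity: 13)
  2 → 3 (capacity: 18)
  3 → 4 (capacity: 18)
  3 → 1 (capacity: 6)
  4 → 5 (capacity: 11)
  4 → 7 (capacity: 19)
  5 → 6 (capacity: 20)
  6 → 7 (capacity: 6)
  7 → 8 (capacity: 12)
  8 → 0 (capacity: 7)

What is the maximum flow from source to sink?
Maximum flow = 12

Max flow: 12

Flow assignment:
  0 → 1: 12/15
  1 → 2: 13/13
  2 → 3: 13/18
  3 → 4: 12/18
  3 → 1: 1/6
  4 → 7: 12/19
  7 → 8: 12/12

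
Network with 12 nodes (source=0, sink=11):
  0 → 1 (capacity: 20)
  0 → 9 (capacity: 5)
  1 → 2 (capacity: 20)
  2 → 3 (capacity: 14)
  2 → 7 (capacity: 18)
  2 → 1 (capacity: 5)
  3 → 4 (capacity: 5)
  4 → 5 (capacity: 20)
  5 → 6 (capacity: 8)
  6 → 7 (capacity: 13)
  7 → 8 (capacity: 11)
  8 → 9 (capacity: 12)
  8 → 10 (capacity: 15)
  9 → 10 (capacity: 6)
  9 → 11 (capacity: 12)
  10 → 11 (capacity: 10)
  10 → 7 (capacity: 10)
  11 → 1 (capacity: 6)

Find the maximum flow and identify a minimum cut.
Max flow = 16, Min cut edges: (0,9), (7,8)

Maximum flow: 16
Minimum cut: (0,9), (7,8)
Partition: S = [0, 1, 2, 3, 4, 5, 6, 7], T = [8, 9, 10, 11]

Max-flow min-cut theorem verified: both equal 16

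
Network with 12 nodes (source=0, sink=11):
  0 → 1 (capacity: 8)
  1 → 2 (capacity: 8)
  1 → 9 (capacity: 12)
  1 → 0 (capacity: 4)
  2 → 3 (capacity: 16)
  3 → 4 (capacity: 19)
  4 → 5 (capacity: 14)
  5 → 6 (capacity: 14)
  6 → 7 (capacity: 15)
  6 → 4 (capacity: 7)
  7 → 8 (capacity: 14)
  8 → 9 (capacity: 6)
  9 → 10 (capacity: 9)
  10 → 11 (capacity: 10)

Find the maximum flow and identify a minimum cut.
Max flow = 8, Min cut edges: (0,1)

Maximum flow: 8
Minimum cut: (0,1)
Partition: S = [0], T = [1, 2, 3, 4, 5, 6, 7, 8, 9, 10, 11]

Max-flow min-cut theorem verified: both equal 8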